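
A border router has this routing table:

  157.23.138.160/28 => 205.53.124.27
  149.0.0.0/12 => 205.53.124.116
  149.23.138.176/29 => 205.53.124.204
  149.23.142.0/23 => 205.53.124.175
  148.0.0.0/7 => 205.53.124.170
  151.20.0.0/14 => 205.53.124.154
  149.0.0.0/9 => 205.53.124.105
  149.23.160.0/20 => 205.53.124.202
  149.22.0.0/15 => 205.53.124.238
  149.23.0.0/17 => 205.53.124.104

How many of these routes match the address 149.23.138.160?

3

Prefixes containing 149.23.138.160:
  148.0.0.0/7 (148.0.0.0 - 149.255.255.255)
  149.0.0.0/9 (149.0.0.0 - 149.127.255.255)
  149.22.0.0/15 (149.22.0.0 - 149.23.255.255)
Total matching entries: 3.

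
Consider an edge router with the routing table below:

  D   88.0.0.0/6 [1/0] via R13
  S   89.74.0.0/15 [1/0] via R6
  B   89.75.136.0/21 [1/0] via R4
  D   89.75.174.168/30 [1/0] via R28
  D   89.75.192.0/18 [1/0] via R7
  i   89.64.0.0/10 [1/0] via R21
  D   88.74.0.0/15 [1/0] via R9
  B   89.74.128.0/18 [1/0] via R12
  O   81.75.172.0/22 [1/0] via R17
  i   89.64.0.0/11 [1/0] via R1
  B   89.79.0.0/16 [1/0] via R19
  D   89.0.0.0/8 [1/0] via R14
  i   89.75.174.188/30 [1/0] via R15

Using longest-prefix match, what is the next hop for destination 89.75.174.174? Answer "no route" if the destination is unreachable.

R6

Routes whose prefix contains 89.75.174.174:
  88.0.0.0/6 (88.0.0.0 - 91.255.255.255) -> R13
  89.0.0.0/8 (89.0.0.0 - 89.255.255.255) -> R14
  89.64.0.0/10 (89.64.0.0 - 89.127.255.255) -> R21
  89.64.0.0/11 (89.64.0.0 - 89.95.255.255) -> R1
  89.74.0.0/15 (89.74.0.0 - 89.75.255.255) -> R6
More-specific entries that do NOT match:
  89.75.174.168/30 (89.75.174.168 - 89.75.174.171) does not contain 89.75.174.174
  89.75.174.188/30 (89.75.174.188 - 89.75.174.191) does not contain 89.75.174.174
  81.75.172.0/22 (81.75.172.0 - 81.75.175.255) does not contain 89.75.174.174
  89.75.136.0/21 (89.75.136.0 - 89.75.143.255) does not contain 89.75.174.174
  89.75.192.0/18 (89.75.192.0 - 89.75.255.255) does not contain 89.75.174.174
  89.74.128.0/18 (89.74.128.0 - 89.74.191.255) does not contain 89.75.174.174
  89.79.0.0/16 (89.79.0.0 - 89.79.255.255) does not contain 89.75.174.174
Longest matching prefix is /15 -> next hop R6.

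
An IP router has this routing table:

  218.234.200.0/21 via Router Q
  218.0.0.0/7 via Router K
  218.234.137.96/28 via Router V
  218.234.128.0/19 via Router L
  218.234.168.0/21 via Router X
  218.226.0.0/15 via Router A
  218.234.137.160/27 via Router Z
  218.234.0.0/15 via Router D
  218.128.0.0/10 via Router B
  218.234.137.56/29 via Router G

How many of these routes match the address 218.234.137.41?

3

Prefixes containing 218.234.137.41:
  218.0.0.0/7 (218.0.0.0 - 219.255.255.255)
  218.234.0.0/15 (218.234.0.0 - 218.235.255.255)
  218.234.128.0/19 (218.234.128.0 - 218.234.159.255)
Total matching entries: 3.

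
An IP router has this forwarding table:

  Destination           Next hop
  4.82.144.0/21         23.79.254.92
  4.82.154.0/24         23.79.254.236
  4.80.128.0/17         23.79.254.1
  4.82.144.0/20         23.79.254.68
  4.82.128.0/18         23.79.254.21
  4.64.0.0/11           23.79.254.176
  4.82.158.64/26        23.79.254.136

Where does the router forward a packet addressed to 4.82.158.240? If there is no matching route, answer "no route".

23.79.254.68

Routes whose prefix contains 4.82.158.240:
  4.64.0.0/11 (4.64.0.0 - 4.95.255.255) -> 23.79.254.176
  4.82.128.0/18 (4.82.128.0 - 4.82.191.255) -> 23.79.254.21
  4.82.144.0/20 (4.82.144.0 - 4.82.159.255) -> 23.79.254.68
More-specific entries that do NOT match:
  4.82.158.64/26 (4.82.158.64 - 4.82.158.127) does not contain 4.82.158.240
  4.82.154.0/24 (4.82.154.0 - 4.82.154.255) does not contain 4.82.158.240
  4.82.144.0/21 (4.82.144.0 - 4.82.151.255) does not contain 4.82.158.240
Longest matching prefix is /20 -> next hop 23.79.254.68.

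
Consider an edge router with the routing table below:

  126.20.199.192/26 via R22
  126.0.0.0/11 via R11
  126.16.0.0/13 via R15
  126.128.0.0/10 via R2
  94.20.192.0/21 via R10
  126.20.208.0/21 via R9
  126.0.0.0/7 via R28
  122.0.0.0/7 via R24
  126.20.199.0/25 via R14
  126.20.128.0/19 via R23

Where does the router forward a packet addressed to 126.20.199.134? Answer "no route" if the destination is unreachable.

Routes whose prefix contains 126.20.199.134:
  126.0.0.0/7 (126.0.0.0 - 127.255.255.255) -> R28
  126.0.0.0/11 (126.0.0.0 - 126.31.255.255) -> R11
  126.16.0.0/13 (126.16.0.0 - 126.23.255.255) -> R15
More-specific entries that do NOT match:
  126.20.199.192/26 (126.20.199.192 - 126.20.199.255) does not contain 126.20.199.134
  126.20.199.0/25 (126.20.199.0 - 126.20.199.127) does not contain 126.20.199.134
  94.20.192.0/21 (94.20.192.0 - 94.20.199.255) does not contain 126.20.199.134
  126.20.208.0/21 (126.20.208.0 - 126.20.215.255) does not contain 126.20.199.134
  126.20.128.0/19 (126.20.128.0 - 126.20.159.255) does not contain 126.20.199.134
Longest matching prefix is /13 -> next hop R15.

R15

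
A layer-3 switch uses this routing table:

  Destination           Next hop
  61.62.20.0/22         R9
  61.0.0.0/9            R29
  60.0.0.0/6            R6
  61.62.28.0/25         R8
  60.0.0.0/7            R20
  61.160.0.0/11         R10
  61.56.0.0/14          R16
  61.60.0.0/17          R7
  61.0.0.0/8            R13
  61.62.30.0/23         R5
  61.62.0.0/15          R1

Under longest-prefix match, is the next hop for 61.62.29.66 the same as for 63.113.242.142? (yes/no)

61.62.29.66: longest match 61.62.0.0/15 -> R1
63.113.242.142: longest match 60.0.0.0/6 -> R6

no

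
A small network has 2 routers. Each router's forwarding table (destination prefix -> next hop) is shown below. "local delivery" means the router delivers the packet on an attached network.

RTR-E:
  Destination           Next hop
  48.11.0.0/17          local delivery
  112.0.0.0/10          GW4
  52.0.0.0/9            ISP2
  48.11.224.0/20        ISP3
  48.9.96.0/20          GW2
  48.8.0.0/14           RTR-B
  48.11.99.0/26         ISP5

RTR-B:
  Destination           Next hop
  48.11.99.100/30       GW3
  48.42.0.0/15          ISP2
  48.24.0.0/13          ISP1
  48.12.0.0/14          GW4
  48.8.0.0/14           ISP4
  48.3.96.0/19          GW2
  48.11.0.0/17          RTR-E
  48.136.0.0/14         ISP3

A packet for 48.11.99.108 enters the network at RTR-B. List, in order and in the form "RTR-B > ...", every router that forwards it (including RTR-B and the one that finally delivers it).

RTR-B > RTR-E

At RTR-B: longest match for 48.11.99.108 is 48.11.0.0/17 -> RTR-E
At RTR-E: longest match for 48.11.99.108 is 48.11.0.0/17 -> local delivery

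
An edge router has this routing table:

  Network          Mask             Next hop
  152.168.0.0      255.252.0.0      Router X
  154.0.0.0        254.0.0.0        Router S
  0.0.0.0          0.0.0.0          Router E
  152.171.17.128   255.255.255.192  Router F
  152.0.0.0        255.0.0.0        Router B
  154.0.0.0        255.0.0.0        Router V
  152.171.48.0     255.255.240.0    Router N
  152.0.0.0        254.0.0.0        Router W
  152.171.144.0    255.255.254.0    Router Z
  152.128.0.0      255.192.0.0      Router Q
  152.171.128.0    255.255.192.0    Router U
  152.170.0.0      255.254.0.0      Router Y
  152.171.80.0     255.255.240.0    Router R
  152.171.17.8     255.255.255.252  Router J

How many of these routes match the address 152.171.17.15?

6

Prefixes containing 152.171.17.15:
  0.0.0.0/0 (default, matches everything)
  152.0.0.0/7 (152.0.0.0 - 153.255.255.255)
  152.0.0.0/8 (152.0.0.0 - 152.255.255.255)
  152.128.0.0/10 (152.128.0.0 - 152.191.255.255)
  152.168.0.0/14 (152.168.0.0 - 152.171.255.255)
  152.170.0.0/15 (152.170.0.0 - 152.171.255.255)
Total matching entries: 6.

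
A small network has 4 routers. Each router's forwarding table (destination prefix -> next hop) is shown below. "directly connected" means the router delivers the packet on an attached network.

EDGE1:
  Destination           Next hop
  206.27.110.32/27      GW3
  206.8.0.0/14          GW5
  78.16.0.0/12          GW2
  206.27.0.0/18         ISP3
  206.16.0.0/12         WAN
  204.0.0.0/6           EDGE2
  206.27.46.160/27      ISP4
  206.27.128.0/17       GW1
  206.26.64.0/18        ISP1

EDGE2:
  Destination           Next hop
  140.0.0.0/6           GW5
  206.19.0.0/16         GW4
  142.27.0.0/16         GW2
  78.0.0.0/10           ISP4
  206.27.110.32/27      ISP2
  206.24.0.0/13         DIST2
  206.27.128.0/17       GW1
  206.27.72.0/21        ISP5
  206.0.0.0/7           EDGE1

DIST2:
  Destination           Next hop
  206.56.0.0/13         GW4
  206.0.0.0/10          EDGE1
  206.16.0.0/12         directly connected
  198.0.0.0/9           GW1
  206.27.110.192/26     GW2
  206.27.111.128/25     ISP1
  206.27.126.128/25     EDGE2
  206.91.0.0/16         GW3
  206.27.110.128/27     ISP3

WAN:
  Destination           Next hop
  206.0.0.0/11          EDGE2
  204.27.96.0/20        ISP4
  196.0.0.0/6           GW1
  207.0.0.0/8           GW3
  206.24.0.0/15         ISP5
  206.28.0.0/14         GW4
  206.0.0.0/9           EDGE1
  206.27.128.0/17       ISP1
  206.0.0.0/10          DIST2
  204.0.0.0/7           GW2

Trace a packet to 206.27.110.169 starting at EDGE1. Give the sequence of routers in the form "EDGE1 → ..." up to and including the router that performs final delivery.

EDGE1 → WAN → EDGE2 → DIST2

At EDGE1: longest match for 206.27.110.169 is 206.16.0.0/12 -> WAN
At WAN: longest match for 206.27.110.169 is 206.0.0.0/11 -> EDGE2
At EDGE2: longest match for 206.27.110.169 is 206.24.0.0/13 -> DIST2
At DIST2: longest match for 206.27.110.169 is 206.16.0.0/12 -> directly connected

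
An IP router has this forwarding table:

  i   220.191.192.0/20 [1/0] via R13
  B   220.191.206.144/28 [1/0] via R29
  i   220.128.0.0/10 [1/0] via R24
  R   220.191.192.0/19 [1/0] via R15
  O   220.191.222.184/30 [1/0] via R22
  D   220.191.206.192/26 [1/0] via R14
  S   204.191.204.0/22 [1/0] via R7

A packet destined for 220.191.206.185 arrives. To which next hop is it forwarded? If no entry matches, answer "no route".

R13

Routes whose prefix contains 220.191.206.185:
  220.128.0.0/10 (220.128.0.0 - 220.191.255.255) -> R24
  220.191.192.0/19 (220.191.192.0 - 220.191.223.255) -> R15
  220.191.192.0/20 (220.191.192.0 - 220.191.207.255) -> R13
More-specific entries that do NOT match:
  220.191.222.184/30 (220.191.222.184 - 220.191.222.187) does not contain 220.191.206.185
  220.191.206.144/28 (220.191.206.144 - 220.191.206.159) does not contain 220.191.206.185
  220.191.206.192/26 (220.191.206.192 - 220.191.206.255) does not contain 220.191.206.185
  204.191.204.0/22 (204.191.204.0 - 204.191.207.255) does not contain 220.191.206.185
Longest matching prefix is /20 -> next hop R13.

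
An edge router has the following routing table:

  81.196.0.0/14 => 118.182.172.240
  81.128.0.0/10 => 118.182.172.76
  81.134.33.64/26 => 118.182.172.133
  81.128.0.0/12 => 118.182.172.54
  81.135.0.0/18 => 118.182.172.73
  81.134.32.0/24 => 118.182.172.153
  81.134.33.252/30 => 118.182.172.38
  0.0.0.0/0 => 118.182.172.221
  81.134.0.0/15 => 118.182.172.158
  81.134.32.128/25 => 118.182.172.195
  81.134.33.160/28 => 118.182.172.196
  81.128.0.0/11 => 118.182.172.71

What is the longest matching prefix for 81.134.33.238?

81.134.0.0/15

Entries matching 81.134.33.238:
  0.0.0.0/0 (default, matches everything)
  81.128.0.0/10 (81.128.0.0 - 81.191.255.255)
  81.128.0.0/11 (81.128.0.0 - 81.159.255.255)
  81.128.0.0/12 (81.128.0.0 - 81.143.255.255)
  81.134.0.0/15 (81.134.0.0 - 81.135.255.255)
Most specific is 81.134.0.0/15.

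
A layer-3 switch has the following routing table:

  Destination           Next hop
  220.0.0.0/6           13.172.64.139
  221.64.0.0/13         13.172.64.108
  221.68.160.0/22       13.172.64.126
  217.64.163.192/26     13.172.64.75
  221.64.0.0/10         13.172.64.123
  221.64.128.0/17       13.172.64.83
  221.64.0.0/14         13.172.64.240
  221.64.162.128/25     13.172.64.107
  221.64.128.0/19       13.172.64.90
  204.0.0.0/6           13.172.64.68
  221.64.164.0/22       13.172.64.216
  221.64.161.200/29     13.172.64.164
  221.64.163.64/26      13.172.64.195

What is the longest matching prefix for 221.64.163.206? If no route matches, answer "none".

221.64.128.0/17

Entries matching 221.64.163.206:
  220.0.0.0/6 (220.0.0.0 - 223.255.255.255)
  221.64.0.0/10 (221.64.0.0 - 221.127.255.255)
  221.64.0.0/13 (221.64.0.0 - 221.71.255.255)
  221.64.0.0/14 (221.64.0.0 - 221.67.255.255)
  221.64.128.0/17 (221.64.128.0 - 221.64.255.255)
Most specific is 221.64.128.0/17.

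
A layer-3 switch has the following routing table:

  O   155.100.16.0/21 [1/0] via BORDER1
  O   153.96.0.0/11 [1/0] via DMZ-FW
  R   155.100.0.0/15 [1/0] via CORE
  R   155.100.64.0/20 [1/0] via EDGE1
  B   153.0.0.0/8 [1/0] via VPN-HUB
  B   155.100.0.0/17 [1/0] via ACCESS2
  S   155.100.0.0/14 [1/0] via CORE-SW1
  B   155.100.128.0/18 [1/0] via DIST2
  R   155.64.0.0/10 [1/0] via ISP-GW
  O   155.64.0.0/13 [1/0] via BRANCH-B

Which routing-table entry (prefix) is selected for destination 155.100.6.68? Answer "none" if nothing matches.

Entries matching 155.100.6.68:
  155.64.0.0/10 (155.64.0.0 - 155.127.255.255)
  155.100.0.0/14 (155.100.0.0 - 155.103.255.255)
  155.100.0.0/15 (155.100.0.0 - 155.101.255.255)
  155.100.0.0/17 (155.100.0.0 - 155.100.127.255)
Most specific is 155.100.0.0/17.

155.100.0.0/17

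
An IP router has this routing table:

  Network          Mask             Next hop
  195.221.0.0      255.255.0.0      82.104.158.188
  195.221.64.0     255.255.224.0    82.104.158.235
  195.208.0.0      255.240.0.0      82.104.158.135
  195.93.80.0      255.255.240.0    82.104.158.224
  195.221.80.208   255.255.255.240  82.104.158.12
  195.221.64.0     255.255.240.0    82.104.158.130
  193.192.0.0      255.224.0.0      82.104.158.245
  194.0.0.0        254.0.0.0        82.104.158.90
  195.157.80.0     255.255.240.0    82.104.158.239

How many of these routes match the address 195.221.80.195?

4

Prefixes containing 195.221.80.195:
  194.0.0.0/7 (194.0.0.0 - 195.255.255.255)
  195.208.0.0/12 (195.208.0.0 - 195.223.255.255)
  195.221.0.0/16 (195.221.0.0 - 195.221.255.255)
  195.221.64.0/19 (195.221.64.0 - 195.221.95.255)
Total matching entries: 4.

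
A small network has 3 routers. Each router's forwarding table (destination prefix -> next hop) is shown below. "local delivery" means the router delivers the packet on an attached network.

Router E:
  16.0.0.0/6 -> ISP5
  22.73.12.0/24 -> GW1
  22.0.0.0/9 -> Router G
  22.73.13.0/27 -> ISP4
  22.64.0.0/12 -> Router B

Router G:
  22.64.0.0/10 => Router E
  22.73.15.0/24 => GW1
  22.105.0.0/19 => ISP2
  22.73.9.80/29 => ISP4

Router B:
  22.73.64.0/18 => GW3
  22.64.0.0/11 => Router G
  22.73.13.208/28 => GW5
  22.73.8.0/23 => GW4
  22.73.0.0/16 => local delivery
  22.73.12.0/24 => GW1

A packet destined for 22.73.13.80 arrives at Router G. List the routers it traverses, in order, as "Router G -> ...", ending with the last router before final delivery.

At Router G: longest match for 22.73.13.80 is 22.64.0.0/10 -> Router E
At Router E: longest match for 22.73.13.80 is 22.64.0.0/12 -> Router B
At Router B: longest match for 22.73.13.80 is 22.73.0.0/16 -> local delivery

Router G -> Router E -> Router B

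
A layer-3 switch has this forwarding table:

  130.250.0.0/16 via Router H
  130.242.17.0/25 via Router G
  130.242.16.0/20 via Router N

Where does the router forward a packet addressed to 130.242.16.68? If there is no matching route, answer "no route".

Router N

Routes whose prefix contains 130.242.16.68:
  130.242.16.0/20 (130.242.16.0 - 130.242.31.255) -> Router N
More-specific entries that do NOT match:
  130.242.17.0/25 (130.242.17.0 - 130.242.17.127) does not contain 130.242.16.68
Longest matching prefix is /20 -> next hop Router N.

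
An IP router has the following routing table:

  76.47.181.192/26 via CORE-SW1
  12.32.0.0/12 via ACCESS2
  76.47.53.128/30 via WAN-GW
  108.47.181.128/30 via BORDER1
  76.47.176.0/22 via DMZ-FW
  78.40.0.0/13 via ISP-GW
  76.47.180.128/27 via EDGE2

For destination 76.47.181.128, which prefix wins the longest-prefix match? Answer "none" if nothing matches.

none

76.47.181.128 is outside every listed prefix and there is no default route.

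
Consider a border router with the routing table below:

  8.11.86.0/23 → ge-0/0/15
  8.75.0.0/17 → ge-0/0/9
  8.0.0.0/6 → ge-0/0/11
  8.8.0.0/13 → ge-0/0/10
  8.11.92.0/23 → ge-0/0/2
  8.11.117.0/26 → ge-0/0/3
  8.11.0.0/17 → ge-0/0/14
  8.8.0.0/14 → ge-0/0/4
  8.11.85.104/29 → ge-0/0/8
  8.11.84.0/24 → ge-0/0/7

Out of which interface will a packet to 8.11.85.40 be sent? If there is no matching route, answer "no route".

ge-0/0/14

Routes whose prefix contains 8.11.85.40:
  8.0.0.0/6 (8.0.0.0 - 11.255.255.255) -> ge-0/0/11
  8.8.0.0/13 (8.8.0.0 - 8.15.255.255) -> ge-0/0/10
  8.8.0.0/14 (8.8.0.0 - 8.11.255.255) -> ge-0/0/4
  8.11.0.0/17 (8.11.0.0 - 8.11.127.255) -> ge-0/0/14
More-specific entries that do NOT match:
  8.11.85.104/29 (8.11.85.104 - 8.11.85.111) does not contain 8.11.85.40
  8.11.117.0/26 (8.11.117.0 - 8.11.117.63) does not contain 8.11.85.40
  8.11.84.0/24 (8.11.84.0 - 8.11.84.255) does not contain 8.11.85.40
  8.11.86.0/23 (8.11.86.0 - 8.11.87.255) does not contain 8.11.85.40
  8.11.92.0/23 (8.11.92.0 - 8.11.93.255) does not contain 8.11.85.40
Longest matching prefix is /17 -> interface ge-0/0/14.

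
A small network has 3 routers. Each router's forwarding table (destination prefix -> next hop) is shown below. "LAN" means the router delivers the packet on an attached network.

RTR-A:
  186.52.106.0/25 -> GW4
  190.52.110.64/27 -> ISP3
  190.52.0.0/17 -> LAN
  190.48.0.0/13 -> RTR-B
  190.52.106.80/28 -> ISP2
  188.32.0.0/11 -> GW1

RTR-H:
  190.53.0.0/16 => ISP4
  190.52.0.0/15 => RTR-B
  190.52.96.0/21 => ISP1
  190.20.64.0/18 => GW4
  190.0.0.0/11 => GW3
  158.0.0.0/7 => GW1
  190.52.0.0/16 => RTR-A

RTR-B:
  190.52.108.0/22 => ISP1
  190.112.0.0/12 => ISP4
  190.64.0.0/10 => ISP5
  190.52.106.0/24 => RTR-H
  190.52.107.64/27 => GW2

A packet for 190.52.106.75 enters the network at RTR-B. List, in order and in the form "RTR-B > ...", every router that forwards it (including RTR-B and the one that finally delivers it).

At RTR-B: longest match for 190.52.106.75 is 190.52.106.0/24 -> RTR-H
At RTR-H: longest match for 190.52.106.75 is 190.52.0.0/16 -> RTR-A
At RTR-A: longest match for 190.52.106.75 is 190.52.0.0/17 -> LAN

RTR-B > RTR-H > RTR-A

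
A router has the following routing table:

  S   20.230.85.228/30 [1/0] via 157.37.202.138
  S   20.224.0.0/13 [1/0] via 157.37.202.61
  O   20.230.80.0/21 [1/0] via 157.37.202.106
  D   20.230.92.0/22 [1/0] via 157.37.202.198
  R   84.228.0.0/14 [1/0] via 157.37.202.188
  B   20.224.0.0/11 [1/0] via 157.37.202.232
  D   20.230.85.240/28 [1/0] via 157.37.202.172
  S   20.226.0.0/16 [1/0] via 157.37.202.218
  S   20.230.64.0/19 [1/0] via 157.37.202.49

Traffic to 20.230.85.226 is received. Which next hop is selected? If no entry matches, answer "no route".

Routes whose prefix contains 20.230.85.226:
  20.224.0.0/11 (20.224.0.0 - 20.255.255.255) -> 157.37.202.232
  20.224.0.0/13 (20.224.0.0 - 20.231.255.255) -> 157.37.202.61
  20.230.64.0/19 (20.230.64.0 - 20.230.95.255) -> 157.37.202.49
  20.230.80.0/21 (20.230.80.0 - 20.230.87.255) -> 157.37.202.106
More-specific entries that do NOT match:
  20.230.85.228/30 (20.230.85.228 - 20.230.85.231) does not contain 20.230.85.226
  20.230.85.240/28 (20.230.85.240 - 20.230.85.255) does not contain 20.230.85.226
  20.230.92.0/22 (20.230.92.0 - 20.230.95.255) does not contain 20.230.85.226
Longest matching prefix is /21 -> next hop 157.37.202.106.

157.37.202.106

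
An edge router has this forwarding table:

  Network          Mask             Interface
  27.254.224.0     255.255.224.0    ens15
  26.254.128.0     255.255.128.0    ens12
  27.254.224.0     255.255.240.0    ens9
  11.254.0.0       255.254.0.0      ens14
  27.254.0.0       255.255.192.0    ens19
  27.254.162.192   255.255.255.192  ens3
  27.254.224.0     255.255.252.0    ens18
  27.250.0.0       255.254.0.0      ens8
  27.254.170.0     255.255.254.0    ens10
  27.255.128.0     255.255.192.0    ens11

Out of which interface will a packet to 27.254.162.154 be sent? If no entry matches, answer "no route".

no route

No entry's prefix contains 27.254.162.154; there is no default route.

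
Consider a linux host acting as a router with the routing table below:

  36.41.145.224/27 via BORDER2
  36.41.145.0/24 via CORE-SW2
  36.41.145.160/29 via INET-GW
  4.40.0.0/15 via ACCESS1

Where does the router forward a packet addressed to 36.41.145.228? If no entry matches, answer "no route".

BORDER2

Routes whose prefix contains 36.41.145.228:
  36.41.145.0/24 (36.41.145.0 - 36.41.145.255) -> CORE-SW2
  36.41.145.224/27 (36.41.145.224 - 36.41.145.255) -> BORDER2
More-specific entries that do NOT match:
  36.41.145.160/29 (36.41.145.160 - 36.41.145.167) does not contain 36.41.145.228
Longest matching prefix is /27 -> next hop BORDER2.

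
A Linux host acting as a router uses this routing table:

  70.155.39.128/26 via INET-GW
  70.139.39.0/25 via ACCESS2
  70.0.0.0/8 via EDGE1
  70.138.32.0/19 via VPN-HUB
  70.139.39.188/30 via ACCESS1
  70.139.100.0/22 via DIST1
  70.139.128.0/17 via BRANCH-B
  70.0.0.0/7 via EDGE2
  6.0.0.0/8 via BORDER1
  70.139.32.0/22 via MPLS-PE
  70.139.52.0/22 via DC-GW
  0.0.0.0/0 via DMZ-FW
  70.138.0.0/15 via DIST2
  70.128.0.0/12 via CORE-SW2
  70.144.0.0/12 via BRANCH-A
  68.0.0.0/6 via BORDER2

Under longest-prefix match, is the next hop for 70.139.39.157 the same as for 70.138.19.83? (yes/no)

70.139.39.157: longest match 70.138.0.0/15 -> DIST2
70.138.19.83: longest match 70.138.0.0/15 -> DIST2

yes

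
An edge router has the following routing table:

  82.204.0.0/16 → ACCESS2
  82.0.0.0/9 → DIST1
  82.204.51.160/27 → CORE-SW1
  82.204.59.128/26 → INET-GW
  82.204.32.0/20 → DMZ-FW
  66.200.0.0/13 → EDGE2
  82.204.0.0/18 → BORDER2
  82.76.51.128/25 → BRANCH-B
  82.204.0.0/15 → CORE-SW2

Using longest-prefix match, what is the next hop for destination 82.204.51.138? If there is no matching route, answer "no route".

Routes whose prefix contains 82.204.51.138:
  82.204.0.0/15 (82.204.0.0 - 82.205.255.255) -> CORE-SW2
  82.204.0.0/16 (82.204.0.0 - 82.204.255.255) -> ACCESS2
  82.204.0.0/18 (82.204.0.0 - 82.204.63.255) -> BORDER2
More-specific entries that do NOT match:
  82.204.51.160/27 (82.204.51.160 - 82.204.51.191) does not contain 82.204.51.138
  82.204.59.128/26 (82.204.59.128 - 82.204.59.191) does not contain 82.204.51.138
  82.76.51.128/25 (82.76.51.128 - 82.76.51.255) does not contain 82.204.51.138
  82.204.32.0/20 (82.204.32.0 - 82.204.47.255) does not contain 82.204.51.138
Longest matching prefix is /18 -> next hop BORDER2.

BORDER2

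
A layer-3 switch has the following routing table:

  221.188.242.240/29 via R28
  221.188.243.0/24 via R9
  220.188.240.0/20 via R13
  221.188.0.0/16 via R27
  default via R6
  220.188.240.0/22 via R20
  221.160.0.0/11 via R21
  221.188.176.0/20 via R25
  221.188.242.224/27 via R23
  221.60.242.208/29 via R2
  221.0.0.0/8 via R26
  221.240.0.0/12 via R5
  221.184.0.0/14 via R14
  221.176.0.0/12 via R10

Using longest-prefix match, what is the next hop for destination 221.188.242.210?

R27

Routes whose prefix contains 221.188.242.210:
  0.0.0.0/0 (default, matches everything) -> R6
  221.0.0.0/8 (221.0.0.0 - 221.255.255.255) -> R26
  221.160.0.0/11 (221.160.0.0 - 221.191.255.255) -> R21
  221.176.0.0/12 (221.176.0.0 - 221.191.255.255) -> R10
  221.188.0.0/16 (221.188.0.0 - 221.188.255.255) -> R27
More-specific entries that do NOT match:
  221.188.242.240/29 (221.188.242.240 - 221.188.242.247) does not contain 221.188.242.210
  221.60.242.208/29 (221.60.242.208 - 221.60.242.215) does not contain 221.188.242.210
  221.188.242.224/27 (221.188.242.224 - 221.188.242.255) does not contain 221.188.242.210
  221.188.243.0/24 (221.188.243.0 - 221.188.243.255) does not contain 221.188.242.210
  220.188.240.0/22 (220.188.240.0 - 220.188.243.255) does not contain 221.188.242.210
  220.188.240.0/20 (220.188.240.0 - 220.188.255.255) does not contain 221.188.242.210
  221.188.176.0/20 (221.188.176.0 - 221.188.191.255) does not contain 221.188.242.210
Longest matching prefix is /16 -> next hop R27.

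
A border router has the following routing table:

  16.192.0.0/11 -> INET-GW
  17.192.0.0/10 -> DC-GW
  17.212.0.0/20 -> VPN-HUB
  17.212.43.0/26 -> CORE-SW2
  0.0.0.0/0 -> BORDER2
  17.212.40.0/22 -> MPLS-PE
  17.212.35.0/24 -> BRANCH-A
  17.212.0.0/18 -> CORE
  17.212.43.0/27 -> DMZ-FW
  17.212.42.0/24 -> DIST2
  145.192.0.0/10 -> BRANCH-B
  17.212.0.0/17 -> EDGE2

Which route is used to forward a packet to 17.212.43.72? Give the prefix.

Entries matching 17.212.43.72:
  0.0.0.0/0 (default, matches everything)
  17.192.0.0/10 (17.192.0.0 - 17.255.255.255)
  17.212.0.0/17 (17.212.0.0 - 17.212.127.255)
  17.212.0.0/18 (17.212.0.0 - 17.212.63.255)
  17.212.40.0/22 (17.212.40.0 - 17.212.43.255)
Most specific is 17.212.40.0/22.

17.212.40.0/22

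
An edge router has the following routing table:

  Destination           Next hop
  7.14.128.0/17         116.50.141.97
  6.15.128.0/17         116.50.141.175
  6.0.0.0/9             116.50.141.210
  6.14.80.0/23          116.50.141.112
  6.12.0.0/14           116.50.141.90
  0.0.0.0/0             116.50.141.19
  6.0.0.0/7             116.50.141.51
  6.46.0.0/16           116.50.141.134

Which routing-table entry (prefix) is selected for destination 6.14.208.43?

Entries matching 6.14.208.43:
  0.0.0.0/0 (default, matches everything)
  6.0.0.0/7 (6.0.0.0 - 7.255.255.255)
  6.0.0.0/9 (6.0.0.0 - 6.127.255.255)
  6.12.0.0/14 (6.12.0.0 - 6.15.255.255)
Most specific is 6.12.0.0/14.

6.12.0.0/14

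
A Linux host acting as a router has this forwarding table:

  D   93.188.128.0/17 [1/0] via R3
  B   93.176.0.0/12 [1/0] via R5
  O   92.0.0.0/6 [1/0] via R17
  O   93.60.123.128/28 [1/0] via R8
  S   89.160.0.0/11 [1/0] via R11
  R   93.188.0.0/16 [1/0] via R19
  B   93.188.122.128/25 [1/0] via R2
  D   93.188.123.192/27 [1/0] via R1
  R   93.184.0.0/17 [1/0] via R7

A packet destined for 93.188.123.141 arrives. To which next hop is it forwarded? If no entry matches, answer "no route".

Routes whose prefix contains 93.188.123.141:
  92.0.0.0/6 (92.0.0.0 - 95.255.255.255) -> R17
  93.176.0.0/12 (93.176.0.0 - 93.191.255.255) -> R5
  93.188.0.0/16 (93.188.0.0 - 93.188.255.255) -> R19
More-specific entries that do NOT match:
  93.60.123.128/28 (93.60.123.128 - 93.60.123.143) does not contain 93.188.123.141
  93.188.123.192/27 (93.188.123.192 - 93.188.123.223) does not contain 93.188.123.141
  93.188.122.128/25 (93.188.122.128 - 93.188.122.255) does not contain 93.188.123.141
  93.188.128.0/17 (93.188.128.0 - 93.188.255.255) does not contain 93.188.123.141
  93.184.0.0/17 (93.184.0.0 - 93.184.127.255) does not contain 93.188.123.141
Longest matching prefix is /16 -> next hop R19.

R19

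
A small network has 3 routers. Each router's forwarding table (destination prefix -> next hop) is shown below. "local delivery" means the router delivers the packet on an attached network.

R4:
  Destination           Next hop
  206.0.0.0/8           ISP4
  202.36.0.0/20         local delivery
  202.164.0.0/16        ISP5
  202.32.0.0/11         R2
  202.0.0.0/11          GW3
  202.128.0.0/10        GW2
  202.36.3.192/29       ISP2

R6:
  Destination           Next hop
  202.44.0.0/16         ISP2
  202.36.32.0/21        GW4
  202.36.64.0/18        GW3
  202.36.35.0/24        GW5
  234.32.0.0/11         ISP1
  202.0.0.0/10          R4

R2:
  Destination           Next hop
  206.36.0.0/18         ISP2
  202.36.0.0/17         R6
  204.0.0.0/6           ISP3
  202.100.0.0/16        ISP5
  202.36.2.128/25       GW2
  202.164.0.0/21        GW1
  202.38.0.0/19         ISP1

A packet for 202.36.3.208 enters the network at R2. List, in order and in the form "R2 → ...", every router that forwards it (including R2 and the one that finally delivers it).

At R2: longest match for 202.36.3.208 is 202.36.0.0/17 -> R6
At R6: longest match for 202.36.3.208 is 202.0.0.0/10 -> R4
At R4: longest match for 202.36.3.208 is 202.36.0.0/20 -> local delivery

R2 → R6 → R4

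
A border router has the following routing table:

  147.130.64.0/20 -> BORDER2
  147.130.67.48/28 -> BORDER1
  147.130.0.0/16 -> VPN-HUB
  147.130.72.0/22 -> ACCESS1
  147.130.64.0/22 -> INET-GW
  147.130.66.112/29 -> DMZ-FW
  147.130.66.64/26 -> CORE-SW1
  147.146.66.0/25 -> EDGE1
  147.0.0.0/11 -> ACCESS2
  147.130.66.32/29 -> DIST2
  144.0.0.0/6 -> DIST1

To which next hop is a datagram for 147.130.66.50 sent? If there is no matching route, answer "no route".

INET-GW

Routes whose prefix contains 147.130.66.50:
  144.0.0.0/6 (144.0.0.0 - 147.255.255.255) -> DIST1
  147.130.0.0/16 (147.130.0.0 - 147.130.255.255) -> VPN-HUB
  147.130.64.0/20 (147.130.64.0 - 147.130.79.255) -> BORDER2
  147.130.64.0/22 (147.130.64.0 - 147.130.67.255) -> INET-GW
More-specific entries that do NOT match:
  147.130.66.112/29 (147.130.66.112 - 147.130.66.119) does not contain 147.130.66.50
  147.130.66.32/29 (147.130.66.32 - 147.130.66.39) does not contain 147.130.66.50
  147.130.67.48/28 (147.130.67.48 - 147.130.67.63) does not contain 147.130.66.50
  147.130.66.64/26 (147.130.66.64 - 147.130.66.127) does not contain 147.130.66.50
  147.146.66.0/25 (147.146.66.0 - 147.146.66.127) does not contain 147.130.66.50
Longest matching prefix is /22 -> next hop INET-GW.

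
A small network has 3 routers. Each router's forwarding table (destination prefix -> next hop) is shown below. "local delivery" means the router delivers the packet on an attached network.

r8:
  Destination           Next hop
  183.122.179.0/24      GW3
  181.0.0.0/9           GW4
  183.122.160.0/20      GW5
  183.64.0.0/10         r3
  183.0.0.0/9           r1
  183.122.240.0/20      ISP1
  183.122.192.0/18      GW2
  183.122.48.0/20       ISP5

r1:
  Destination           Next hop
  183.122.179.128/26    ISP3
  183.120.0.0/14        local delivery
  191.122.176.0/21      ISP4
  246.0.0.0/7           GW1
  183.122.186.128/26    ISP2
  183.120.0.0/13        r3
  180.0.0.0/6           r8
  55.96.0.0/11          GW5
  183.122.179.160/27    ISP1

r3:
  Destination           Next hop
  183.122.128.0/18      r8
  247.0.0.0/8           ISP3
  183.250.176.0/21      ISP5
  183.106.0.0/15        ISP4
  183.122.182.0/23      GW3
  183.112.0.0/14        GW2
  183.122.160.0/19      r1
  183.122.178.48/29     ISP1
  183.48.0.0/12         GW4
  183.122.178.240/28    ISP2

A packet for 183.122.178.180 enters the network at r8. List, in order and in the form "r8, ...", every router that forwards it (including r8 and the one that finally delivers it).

r8, r3, r1

At r8: longest match for 183.122.178.180 is 183.64.0.0/10 -> r3
At r3: longest match for 183.122.178.180 is 183.122.160.0/19 -> r1
At r1: longest match for 183.122.178.180 is 183.120.0.0/14 -> local delivery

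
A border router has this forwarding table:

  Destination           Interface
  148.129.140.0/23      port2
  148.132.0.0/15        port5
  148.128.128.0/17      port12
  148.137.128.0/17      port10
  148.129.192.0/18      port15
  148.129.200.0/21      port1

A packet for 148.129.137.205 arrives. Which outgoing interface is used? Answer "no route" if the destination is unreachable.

no route

No entry's prefix contains 148.129.137.205; there is no default route.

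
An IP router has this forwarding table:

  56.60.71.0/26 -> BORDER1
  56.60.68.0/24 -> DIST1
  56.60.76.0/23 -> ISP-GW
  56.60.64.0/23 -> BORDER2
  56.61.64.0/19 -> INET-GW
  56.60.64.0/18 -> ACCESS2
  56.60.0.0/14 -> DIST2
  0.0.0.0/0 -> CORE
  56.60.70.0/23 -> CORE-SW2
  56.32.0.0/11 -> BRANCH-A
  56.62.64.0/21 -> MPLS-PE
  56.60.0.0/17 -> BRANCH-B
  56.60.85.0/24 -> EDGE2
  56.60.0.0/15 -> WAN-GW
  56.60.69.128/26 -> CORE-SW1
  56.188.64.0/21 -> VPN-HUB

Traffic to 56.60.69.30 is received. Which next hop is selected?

ACCESS2

Routes whose prefix contains 56.60.69.30:
  0.0.0.0/0 (default, matches everything) -> CORE
  56.32.0.0/11 (56.32.0.0 - 56.63.255.255) -> BRANCH-A
  56.60.0.0/14 (56.60.0.0 - 56.63.255.255) -> DIST2
  56.60.0.0/15 (56.60.0.0 - 56.61.255.255) -> WAN-GW
  56.60.0.0/17 (56.60.0.0 - 56.60.127.255) -> BRANCH-B
  56.60.64.0/18 (56.60.64.0 - 56.60.127.255) -> ACCESS2
More-specific entries that do NOT match:
  56.60.71.0/26 (56.60.71.0 - 56.60.71.63) does not contain 56.60.69.30
  56.60.69.128/26 (56.60.69.128 - 56.60.69.191) does not contain 56.60.69.30
  56.60.68.0/24 (56.60.68.0 - 56.60.68.255) does not contain 56.60.69.30
  56.60.85.0/24 (56.60.85.0 - 56.60.85.255) does not contain 56.60.69.30
  56.60.76.0/23 (56.60.76.0 - 56.60.77.255) does not contain 56.60.69.30
  56.60.64.0/23 (56.60.64.0 - 56.60.65.255) does not contain 56.60.69.30
  56.60.70.0/23 (56.60.70.0 - 56.60.71.255) does not contain 56.60.69.30
  56.62.64.0/21 (56.62.64.0 - 56.62.71.255) does not contain 56.60.69.30
  56.188.64.0/21 (56.188.64.0 - 56.188.71.255) does not contain 56.60.69.30
  56.61.64.0/19 (56.61.64.0 - 56.61.95.255) does not contain 56.60.69.30
Longest matching prefix is /18 -> next hop ACCESS2.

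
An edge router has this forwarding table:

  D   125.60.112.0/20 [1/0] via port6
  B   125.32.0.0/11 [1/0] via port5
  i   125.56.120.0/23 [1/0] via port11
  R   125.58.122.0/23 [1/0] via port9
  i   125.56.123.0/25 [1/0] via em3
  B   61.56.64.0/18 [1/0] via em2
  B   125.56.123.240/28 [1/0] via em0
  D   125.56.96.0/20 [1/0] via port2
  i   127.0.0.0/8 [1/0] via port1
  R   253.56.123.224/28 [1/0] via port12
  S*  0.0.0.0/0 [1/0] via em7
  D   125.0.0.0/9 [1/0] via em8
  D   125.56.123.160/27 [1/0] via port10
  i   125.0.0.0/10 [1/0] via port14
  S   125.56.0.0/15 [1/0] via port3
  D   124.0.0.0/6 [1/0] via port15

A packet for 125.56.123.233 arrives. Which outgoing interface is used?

port3

Routes whose prefix contains 125.56.123.233:
  0.0.0.0/0 (default, matches everything) -> em7
  124.0.0.0/6 (124.0.0.0 - 127.255.255.255) -> port15
  125.0.0.0/9 (125.0.0.0 - 125.127.255.255) -> em8
  125.0.0.0/10 (125.0.0.0 - 125.63.255.255) -> port14
  125.32.0.0/11 (125.32.0.0 - 125.63.255.255) -> port5
  125.56.0.0/15 (125.56.0.0 - 125.57.255.255) -> port3
More-specific entries that do NOT match:
  125.56.123.240/28 (125.56.123.240 - 125.56.123.255) does not contain 125.56.123.233
  253.56.123.224/28 (253.56.123.224 - 253.56.123.239) does not contain 125.56.123.233
  125.56.123.160/27 (125.56.123.160 - 125.56.123.191) does not contain 125.56.123.233
  125.56.123.0/25 (125.56.123.0 - 125.56.123.127) does not contain 125.56.123.233
  125.56.120.0/23 (125.56.120.0 - 125.56.121.255) does not contain 125.56.123.233
  125.58.122.0/23 (125.58.122.0 - 125.58.123.255) does not contain 125.56.123.233
  125.60.112.0/20 (125.60.112.0 - 125.60.127.255) does not contain 125.56.123.233
  125.56.96.0/20 (125.56.96.0 - 125.56.111.255) does not contain 125.56.123.233
  61.56.64.0/18 (61.56.64.0 - 61.56.127.255) does not contain 125.56.123.233
Longest matching prefix is /15 -> interface port3.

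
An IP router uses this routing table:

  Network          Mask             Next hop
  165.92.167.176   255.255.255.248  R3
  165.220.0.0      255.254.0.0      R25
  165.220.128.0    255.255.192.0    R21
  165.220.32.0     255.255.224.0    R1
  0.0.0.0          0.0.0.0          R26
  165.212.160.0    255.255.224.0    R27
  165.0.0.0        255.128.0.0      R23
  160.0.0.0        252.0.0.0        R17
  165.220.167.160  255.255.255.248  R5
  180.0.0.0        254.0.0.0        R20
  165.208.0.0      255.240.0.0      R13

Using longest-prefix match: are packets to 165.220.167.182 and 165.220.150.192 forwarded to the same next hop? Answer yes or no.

yes

165.220.167.182: longest match 165.220.128.0/18 -> R21
165.220.150.192: longest match 165.220.128.0/18 -> R21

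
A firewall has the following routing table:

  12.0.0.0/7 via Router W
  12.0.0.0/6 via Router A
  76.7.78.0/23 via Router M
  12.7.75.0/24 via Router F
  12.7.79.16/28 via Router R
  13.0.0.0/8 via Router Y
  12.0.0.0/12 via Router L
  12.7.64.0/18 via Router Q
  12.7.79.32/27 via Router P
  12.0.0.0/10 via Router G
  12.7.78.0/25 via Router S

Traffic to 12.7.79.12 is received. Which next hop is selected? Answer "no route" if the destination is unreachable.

Router Q

Routes whose prefix contains 12.7.79.12:
  12.0.0.0/6 (12.0.0.0 - 15.255.255.255) -> Router A
  12.0.0.0/7 (12.0.0.0 - 13.255.255.255) -> Router W
  12.0.0.0/10 (12.0.0.0 - 12.63.255.255) -> Router G
  12.0.0.0/12 (12.0.0.0 - 12.15.255.255) -> Router L
  12.7.64.0/18 (12.7.64.0 - 12.7.127.255) -> Router Q
More-specific entries that do NOT match:
  12.7.79.16/28 (12.7.79.16 - 12.7.79.31) does not contain 12.7.79.12
  12.7.79.32/27 (12.7.79.32 - 12.7.79.63) does not contain 12.7.79.12
  12.7.78.0/25 (12.7.78.0 - 12.7.78.127) does not contain 12.7.79.12
  12.7.75.0/24 (12.7.75.0 - 12.7.75.255) does not contain 12.7.79.12
  76.7.78.0/23 (76.7.78.0 - 76.7.79.255) does not contain 12.7.79.12
Longest matching prefix is /18 -> next hop Router Q.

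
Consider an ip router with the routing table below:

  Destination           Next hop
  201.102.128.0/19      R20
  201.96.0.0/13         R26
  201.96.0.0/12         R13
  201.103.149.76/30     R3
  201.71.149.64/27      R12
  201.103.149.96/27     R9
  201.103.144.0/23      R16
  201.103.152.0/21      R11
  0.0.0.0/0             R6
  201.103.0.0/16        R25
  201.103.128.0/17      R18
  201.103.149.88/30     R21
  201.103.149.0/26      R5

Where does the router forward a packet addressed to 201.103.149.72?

Routes whose prefix contains 201.103.149.72:
  0.0.0.0/0 (default, matches everything) -> R6
  201.96.0.0/12 (201.96.0.0 - 201.111.255.255) -> R13
  201.96.0.0/13 (201.96.0.0 - 201.103.255.255) -> R26
  201.103.0.0/16 (201.103.0.0 - 201.103.255.255) -> R25
  201.103.128.0/17 (201.103.128.0 - 201.103.255.255) -> R18
More-specific entries that do NOT match:
  201.103.149.76/30 (201.103.149.76 - 201.103.149.79) does not contain 201.103.149.72
  201.103.149.88/30 (201.103.149.88 - 201.103.149.91) does not contain 201.103.149.72
  201.71.149.64/27 (201.71.149.64 - 201.71.149.95) does not contain 201.103.149.72
  201.103.149.96/27 (201.103.149.96 - 201.103.149.127) does not contain 201.103.149.72
  201.103.149.0/26 (201.103.149.0 - 201.103.149.63) does not contain 201.103.149.72
  201.103.144.0/23 (201.103.144.0 - 201.103.145.255) does not contain 201.103.149.72
  201.103.152.0/21 (201.103.152.0 - 201.103.159.255) does not contain 201.103.149.72
  201.102.128.0/19 (201.102.128.0 - 201.102.159.255) does not contain 201.103.149.72
Longest matching prefix is /17 -> next hop R18.

R18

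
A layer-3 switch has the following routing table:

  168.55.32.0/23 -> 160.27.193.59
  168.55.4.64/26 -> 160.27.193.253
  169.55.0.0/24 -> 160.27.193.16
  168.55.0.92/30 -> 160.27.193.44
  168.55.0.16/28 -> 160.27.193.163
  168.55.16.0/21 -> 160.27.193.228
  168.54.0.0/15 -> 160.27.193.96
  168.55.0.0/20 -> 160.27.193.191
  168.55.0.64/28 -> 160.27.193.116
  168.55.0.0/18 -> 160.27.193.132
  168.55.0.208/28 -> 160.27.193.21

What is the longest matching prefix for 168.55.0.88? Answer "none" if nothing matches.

168.55.0.0/20

Entries matching 168.55.0.88:
  168.54.0.0/15 (168.54.0.0 - 168.55.255.255)
  168.55.0.0/18 (168.55.0.0 - 168.55.63.255)
  168.55.0.0/20 (168.55.0.0 - 168.55.15.255)
Most specific is 168.55.0.0/20.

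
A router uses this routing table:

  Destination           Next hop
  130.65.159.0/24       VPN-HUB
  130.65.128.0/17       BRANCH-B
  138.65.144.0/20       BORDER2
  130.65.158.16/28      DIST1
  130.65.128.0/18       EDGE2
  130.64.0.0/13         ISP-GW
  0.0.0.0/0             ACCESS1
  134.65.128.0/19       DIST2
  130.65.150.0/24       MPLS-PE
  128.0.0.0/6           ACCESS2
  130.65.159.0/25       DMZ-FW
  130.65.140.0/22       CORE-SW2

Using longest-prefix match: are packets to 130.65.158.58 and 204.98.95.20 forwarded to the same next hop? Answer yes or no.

130.65.158.58: longest match 130.65.128.0/18 -> EDGE2
204.98.95.20: longest match 0.0.0.0/0 -> ACCESS1

no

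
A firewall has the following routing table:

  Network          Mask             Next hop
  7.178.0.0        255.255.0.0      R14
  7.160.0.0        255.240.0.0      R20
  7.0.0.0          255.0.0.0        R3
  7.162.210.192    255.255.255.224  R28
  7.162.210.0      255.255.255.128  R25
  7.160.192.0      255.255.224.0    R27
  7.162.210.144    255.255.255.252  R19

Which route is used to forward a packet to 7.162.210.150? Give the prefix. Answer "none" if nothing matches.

7.160.0.0/12

Entries matching 7.162.210.150:
  7.0.0.0/8 (7.0.0.0 - 7.255.255.255)
  7.160.0.0/12 (7.160.0.0 - 7.175.255.255)
Most specific is 7.160.0.0/12.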